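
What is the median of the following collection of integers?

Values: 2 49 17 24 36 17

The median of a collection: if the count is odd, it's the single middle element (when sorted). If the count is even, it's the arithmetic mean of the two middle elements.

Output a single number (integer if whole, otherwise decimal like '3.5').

Step 1: insert 2 -> lo=[2] (size 1, max 2) hi=[] (size 0) -> median=2
Step 2: insert 49 -> lo=[2] (size 1, max 2) hi=[49] (size 1, min 49) -> median=25.5
Step 3: insert 17 -> lo=[2, 17] (size 2, max 17) hi=[49] (size 1, min 49) -> median=17
Step 4: insert 24 -> lo=[2, 17] (size 2, max 17) hi=[24, 49] (size 2, min 24) -> median=20.5
Step 5: insert 36 -> lo=[2, 17, 24] (size 3, max 24) hi=[36, 49] (size 2, min 36) -> median=24
Step 6: insert 17 -> lo=[2, 17, 17] (size 3, max 17) hi=[24, 36, 49] (size 3, min 24) -> median=20.5

Answer: 20.5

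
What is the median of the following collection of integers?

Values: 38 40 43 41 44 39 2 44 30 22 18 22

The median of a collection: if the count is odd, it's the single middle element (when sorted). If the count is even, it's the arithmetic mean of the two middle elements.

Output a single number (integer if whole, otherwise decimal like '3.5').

Step 1: insert 38 -> lo=[38] (size 1, max 38) hi=[] (size 0) -> median=38
Step 2: insert 40 -> lo=[38] (size 1, max 38) hi=[40] (size 1, min 40) -> median=39
Step 3: insert 43 -> lo=[38, 40] (size 2, max 40) hi=[43] (size 1, min 43) -> median=40
Step 4: insert 41 -> lo=[38, 40] (size 2, max 40) hi=[41, 43] (size 2, min 41) -> median=40.5
Step 5: insert 44 -> lo=[38, 40, 41] (size 3, max 41) hi=[43, 44] (size 2, min 43) -> median=41
Step 6: insert 39 -> lo=[38, 39, 40] (size 3, max 40) hi=[41, 43, 44] (size 3, min 41) -> median=40.5
Step 7: insert 2 -> lo=[2, 38, 39, 40] (size 4, max 40) hi=[41, 43, 44] (size 3, min 41) -> median=40
Step 8: insert 44 -> lo=[2, 38, 39, 40] (size 4, max 40) hi=[41, 43, 44, 44] (size 4, min 41) -> median=40.5
Step 9: insert 30 -> lo=[2, 30, 38, 39, 40] (size 5, max 40) hi=[41, 43, 44, 44] (size 4, min 41) -> median=40
Step 10: insert 22 -> lo=[2, 22, 30, 38, 39] (size 5, max 39) hi=[40, 41, 43, 44, 44] (size 5, min 40) -> median=39.5
Step 11: insert 18 -> lo=[2, 18, 22, 30, 38, 39] (size 6, max 39) hi=[40, 41, 43, 44, 44] (size 5, min 40) -> median=39
Step 12: insert 22 -> lo=[2, 18, 22, 22, 30, 38] (size 6, max 38) hi=[39, 40, 41, 43, 44, 44] (size 6, min 39) -> median=38.5

Answer: 38.5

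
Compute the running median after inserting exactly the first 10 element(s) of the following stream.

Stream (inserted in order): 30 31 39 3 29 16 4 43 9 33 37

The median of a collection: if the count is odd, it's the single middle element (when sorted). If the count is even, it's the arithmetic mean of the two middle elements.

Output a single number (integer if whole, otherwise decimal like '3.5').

Answer: 29.5

Derivation:
Step 1: insert 30 -> lo=[30] (size 1, max 30) hi=[] (size 0) -> median=30
Step 2: insert 31 -> lo=[30] (size 1, max 30) hi=[31] (size 1, min 31) -> median=30.5
Step 3: insert 39 -> lo=[30, 31] (size 2, max 31) hi=[39] (size 1, min 39) -> median=31
Step 4: insert 3 -> lo=[3, 30] (size 2, max 30) hi=[31, 39] (size 2, min 31) -> median=30.5
Step 5: insert 29 -> lo=[3, 29, 30] (size 3, max 30) hi=[31, 39] (size 2, min 31) -> median=30
Step 6: insert 16 -> lo=[3, 16, 29] (size 3, max 29) hi=[30, 31, 39] (size 3, min 30) -> median=29.5
Step 7: insert 4 -> lo=[3, 4, 16, 29] (size 4, max 29) hi=[30, 31, 39] (size 3, min 30) -> median=29
Step 8: insert 43 -> lo=[3, 4, 16, 29] (size 4, max 29) hi=[30, 31, 39, 43] (size 4, min 30) -> median=29.5
Step 9: insert 9 -> lo=[3, 4, 9, 16, 29] (size 5, max 29) hi=[30, 31, 39, 43] (size 4, min 30) -> median=29
Step 10: insert 33 -> lo=[3, 4, 9, 16, 29] (size 5, max 29) hi=[30, 31, 33, 39, 43] (size 5, min 30) -> median=29.5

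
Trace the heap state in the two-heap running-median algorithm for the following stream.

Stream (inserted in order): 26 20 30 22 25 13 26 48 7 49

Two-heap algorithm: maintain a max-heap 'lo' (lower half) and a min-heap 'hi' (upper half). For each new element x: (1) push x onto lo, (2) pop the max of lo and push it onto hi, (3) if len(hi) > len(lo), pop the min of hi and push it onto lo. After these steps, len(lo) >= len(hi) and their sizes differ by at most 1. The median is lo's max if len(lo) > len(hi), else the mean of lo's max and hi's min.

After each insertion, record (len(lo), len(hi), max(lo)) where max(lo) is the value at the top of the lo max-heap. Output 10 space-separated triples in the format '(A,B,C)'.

Answer: (1,0,26) (1,1,20) (2,1,26) (2,2,22) (3,2,25) (3,3,22) (4,3,25) (4,4,25) (5,4,25) (5,5,25)

Derivation:
Step 1: insert 26 -> lo=[26] hi=[] -> (len(lo)=1, len(hi)=0, max(lo)=26)
Step 2: insert 20 -> lo=[20] hi=[26] -> (len(lo)=1, len(hi)=1, max(lo)=20)
Step 3: insert 30 -> lo=[20, 26] hi=[30] -> (len(lo)=2, len(hi)=1, max(lo)=26)
Step 4: insert 22 -> lo=[20, 22] hi=[26, 30] -> (len(lo)=2, len(hi)=2, max(lo)=22)
Step 5: insert 25 -> lo=[20, 22, 25] hi=[26, 30] -> (len(lo)=3, len(hi)=2, max(lo)=25)
Step 6: insert 13 -> lo=[13, 20, 22] hi=[25, 26, 30] -> (len(lo)=3, len(hi)=3, max(lo)=22)
Step 7: insert 26 -> lo=[13, 20, 22, 25] hi=[26, 26, 30] -> (len(lo)=4, len(hi)=3, max(lo)=25)
Step 8: insert 48 -> lo=[13, 20, 22, 25] hi=[26, 26, 30, 48] -> (len(lo)=4, len(hi)=4, max(lo)=25)
Step 9: insert 7 -> lo=[7, 13, 20, 22, 25] hi=[26, 26, 30, 48] -> (len(lo)=5, len(hi)=4, max(lo)=25)
Step 10: insert 49 -> lo=[7, 13, 20, 22, 25] hi=[26, 26, 30, 48, 49] -> (len(lo)=5, len(hi)=5, max(lo)=25)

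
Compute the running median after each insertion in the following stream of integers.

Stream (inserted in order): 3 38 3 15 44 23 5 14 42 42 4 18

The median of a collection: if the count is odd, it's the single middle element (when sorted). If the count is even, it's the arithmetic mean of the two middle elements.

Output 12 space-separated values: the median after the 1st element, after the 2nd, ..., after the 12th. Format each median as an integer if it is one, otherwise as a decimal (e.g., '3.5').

Step 1: insert 3 -> lo=[3] (size 1, max 3) hi=[] (size 0) -> median=3
Step 2: insert 38 -> lo=[3] (size 1, max 3) hi=[38] (size 1, min 38) -> median=20.5
Step 3: insert 3 -> lo=[3, 3] (size 2, max 3) hi=[38] (size 1, min 38) -> median=3
Step 4: insert 15 -> lo=[3, 3] (size 2, max 3) hi=[15, 38] (size 2, min 15) -> median=9
Step 5: insert 44 -> lo=[3, 3, 15] (size 3, max 15) hi=[38, 44] (size 2, min 38) -> median=15
Step 6: insert 23 -> lo=[3, 3, 15] (size 3, max 15) hi=[23, 38, 44] (size 3, min 23) -> median=19
Step 7: insert 5 -> lo=[3, 3, 5, 15] (size 4, max 15) hi=[23, 38, 44] (size 3, min 23) -> median=15
Step 8: insert 14 -> lo=[3, 3, 5, 14] (size 4, max 14) hi=[15, 23, 38, 44] (size 4, min 15) -> median=14.5
Step 9: insert 42 -> lo=[3, 3, 5, 14, 15] (size 5, max 15) hi=[23, 38, 42, 44] (size 4, min 23) -> median=15
Step 10: insert 42 -> lo=[3, 3, 5, 14, 15] (size 5, max 15) hi=[23, 38, 42, 42, 44] (size 5, min 23) -> median=19
Step 11: insert 4 -> lo=[3, 3, 4, 5, 14, 15] (size 6, max 15) hi=[23, 38, 42, 42, 44] (size 5, min 23) -> median=15
Step 12: insert 18 -> lo=[3, 3, 4, 5, 14, 15] (size 6, max 15) hi=[18, 23, 38, 42, 42, 44] (size 6, min 18) -> median=16.5

Answer: 3 20.5 3 9 15 19 15 14.5 15 19 15 16.5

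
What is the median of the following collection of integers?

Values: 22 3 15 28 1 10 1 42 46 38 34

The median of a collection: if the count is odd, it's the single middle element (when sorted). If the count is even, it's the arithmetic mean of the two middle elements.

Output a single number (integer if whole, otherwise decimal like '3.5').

Step 1: insert 22 -> lo=[22] (size 1, max 22) hi=[] (size 0) -> median=22
Step 2: insert 3 -> lo=[3] (size 1, max 3) hi=[22] (size 1, min 22) -> median=12.5
Step 3: insert 15 -> lo=[3, 15] (size 2, max 15) hi=[22] (size 1, min 22) -> median=15
Step 4: insert 28 -> lo=[3, 15] (size 2, max 15) hi=[22, 28] (size 2, min 22) -> median=18.5
Step 5: insert 1 -> lo=[1, 3, 15] (size 3, max 15) hi=[22, 28] (size 2, min 22) -> median=15
Step 6: insert 10 -> lo=[1, 3, 10] (size 3, max 10) hi=[15, 22, 28] (size 3, min 15) -> median=12.5
Step 7: insert 1 -> lo=[1, 1, 3, 10] (size 4, max 10) hi=[15, 22, 28] (size 3, min 15) -> median=10
Step 8: insert 42 -> lo=[1, 1, 3, 10] (size 4, max 10) hi=[15, 22, 28, 42] (size 4, min 15) -> median=12.5
Step 9: insert 46 -> lo=[1, 1, 3, 10, 15] (size 5, max 15) hi=[22, 28, 42, 46] (size 4, min 22) -> median=15
Step 10: insert 38 -> lo=[1, 1, 3, 10, 15] (size 5, max 15) hi=[22, 28, 38, 42, 46] (size 5, min 22) -> median=18.5
Step 11: insert 34 -> lo=[1, 1, 3, 10, 15, 22] (size 6, max 22) hi=[28, 34, 38, 42, 46] (size 5, min 28) -> median=22

Answer: 22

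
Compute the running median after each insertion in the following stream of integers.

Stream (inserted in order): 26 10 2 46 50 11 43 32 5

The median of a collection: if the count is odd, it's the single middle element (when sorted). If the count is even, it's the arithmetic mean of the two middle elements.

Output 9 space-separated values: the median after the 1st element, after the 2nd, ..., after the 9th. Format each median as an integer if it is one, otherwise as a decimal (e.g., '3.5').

Step 1: insert 26 -> lo=[26] (size 1, max 26) hi=[] (size 0) -> median=26
Step 2: insert 10 -> lo=[10] (size 1, max 10) hi=[26] (size 1, min 26) -> median=18
Step 3: insert 2 -> lo=[2, 10] (size 2, max 10) hi=[26] (size 1, min 26) -> median=10
Step 4: insert 46 -> lo=[2, 10] (size 2, max 10) hi=[26, 46] (size 2, min 26) -> median=18
Step 5: insert 50 -> lo=[2, 10, 26] (size 3, max 26) hi=[46, 50] (size 2, min 46) -> median=26
Step 6: insert 11 -> lo=[2, 10, 11] (size 3, max 11) hi=[26, 46, 50] (size 3, min 26) -> median=18.5
Step 7: insert 43 -> lo=[2, 10, 11, 26] (size 4, max 26) hi=[43, 46, 50] (size 3, min 43) -> median=26
Step 8: insert 32 -> lo=[2, 10, 11, 26] (size 4, max 26) hi=[32, 43, 46, 50] (size 4, min 32) -> median=29
Step 9: insert 5 -> lo=[2, 5, 10, 11, 26] (size 5, max 26) hi=[32, 43, 46, 50] (size 4, min 32) -> median=26

Answer: 26 18 10 18 26 18.5 26 29 26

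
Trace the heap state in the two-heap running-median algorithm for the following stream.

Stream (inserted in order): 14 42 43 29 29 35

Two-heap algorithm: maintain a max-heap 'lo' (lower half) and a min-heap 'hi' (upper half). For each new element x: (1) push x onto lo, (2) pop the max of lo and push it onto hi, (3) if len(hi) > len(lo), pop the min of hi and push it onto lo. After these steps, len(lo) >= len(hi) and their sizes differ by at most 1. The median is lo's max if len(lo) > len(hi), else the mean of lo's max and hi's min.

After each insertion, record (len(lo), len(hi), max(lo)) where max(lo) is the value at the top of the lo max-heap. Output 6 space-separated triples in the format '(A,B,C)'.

Answer: (1,0,14) (1,1,14) (2,1,42) (2,2,29) (3,2,29) (3,3,29)

Derivation:
Step 1: insert 14 -> lo=[14] hi=[] -> (len(lo)=1, len(hi)=0, max(lo)=14)
Step 2: insert 42 -> lo=[14] hi=[42] -> (len(lo)=1, len(hi)=1, max(lo)=14)
Step 3: insert 43 -> lo=[14, 42] hi=[43] -> (len(lo)=2, len(hi)=1, max(lo)=42)
Step 4: insert 29 -> lo=[14, 29] hi=[42, 43] -> (len(lo)=2, len(hi)=2, max(lo)=29)
Step 5: insert 29 -> lo=[14, 29, 29] hi=[42, 43] -> (len(lo)=3, len(hi)=2, max(lo)=29)
Step 6: insert 35 -> lo=[14, 29, 29] hi=[35, 42, 43] -> (len(lo)=3, len(hi)=3, max(lo)=29)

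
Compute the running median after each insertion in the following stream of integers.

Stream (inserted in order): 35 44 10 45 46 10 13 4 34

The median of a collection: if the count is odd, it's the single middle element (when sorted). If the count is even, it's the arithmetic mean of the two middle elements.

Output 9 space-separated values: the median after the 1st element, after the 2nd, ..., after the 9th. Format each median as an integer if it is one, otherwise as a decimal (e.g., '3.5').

Answer: 35 39.5 35 39.5 44 39.5 35 24 34

Derivation:
Step 1: insert 35 -> lo=[35] (size 1, max 35) hi=[] (size 0) -> median=35
Step 2: insert 44 -> lo=[35] (size 1, max 35) hi=[44] (size 1, min 44) -> median=39.5
Step 3: insert 10 -> lo=[10, 35] (size 2, max 35) hi=[44] (size 1, min 44) -> median=35
Step 4: insert 45 -> lo=[10, 35] (size 2, max 35) hi=[44, 45] (size 2, min 44) -> median=39.5
Step 5: insert 46 -> lo=[10, 35, 44] (size 3, max 44) hi=[45, 46] (size 2, min 45) -> median=44
Step 6: insert 10 -> lo=[10, 10, 35] (size 3, max 35) hi=[44, 45, 46] (size 3, min 44) -> median=39.5
Step 7: insert 13 -> lo=[10, 10, 13, 35] (size 4, max 35) hi=[44, 45, 46] (size 3, min 44) -> median=35
Step 8: insert 4 -> lo=[4, 10, 10, 13] (size 4, max 13) hi=[35, 44, 45, 46] (size 4, min 35) -> median=24
Step 9: insert 34 -> lo=[4, 10, 10, 13, 34] (size 5, max 34) hi=[35, 44, 45, 46] (size 4, min 35) -> median=34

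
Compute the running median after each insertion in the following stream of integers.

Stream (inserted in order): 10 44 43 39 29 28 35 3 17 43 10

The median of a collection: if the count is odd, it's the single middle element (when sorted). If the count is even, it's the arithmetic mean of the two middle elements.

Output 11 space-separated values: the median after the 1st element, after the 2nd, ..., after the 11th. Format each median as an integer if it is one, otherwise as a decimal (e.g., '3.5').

Answer: 10 27 43 41 39 34 35 32 29 32 29

Derivation:
Step 1: insert 10 -> lo=[10] (size 1, max 10) hi=[] (size 0) -> median=10
Step 2: insert 44 -> lo=[10] (size 1, max 10) hi=[44] (size 1, min 44) -> median=27
Step 3: insert 43 -> lo=[10, 43] (size 2, max 43) hi=[44] (size 1, min 44) -> median=43
Step 4: insert 39 -> lo=[10, 39] (size 2, max 39) hi=[43, 44] (size 2, min 43) -> median=41
Step 5: insert 29 -> lo=[10, 29, 39] (size 3, max 39) hi=[43, 44] (size 2, min 43) -> median=39
Step 6: insert 28 -> lo=[10, 28, 29] (size 3, max 29) hi=[39, 43, 44] (size 3, min 39) -> median=34
Step 7: insert 35 -> lo=[10, 28, 29, 35] (size 4, max 35) hi=[39, 43, 44] (size 3, min 39) -> median=35
Step 8: insert 3 -> lo=[3, 10, 28, 29] (size 4, max 29) hi=[35, 39, 43, 44] (size 4, min 35) -> median=32
Step 9: insert 17 -> lo=[3, 10, 17, 28, 29] (size 5, max 29) hi=[35, 39, 43, 44] (size 4, min 35) -> median=29
Step 10: insert 43 -> lo=[3, 10, 17, 28, 29] (size 5, max 29) hi=[35, 39, 43, 43, 44] (size 5, min 35) -> median=32
Step 11: insert 10 -> lo=[3, 10, 10, 17, 28, 29] (size 6, max 29) hi=[35, 39, 43, 43, 44] (size 5, min 35) -> median=29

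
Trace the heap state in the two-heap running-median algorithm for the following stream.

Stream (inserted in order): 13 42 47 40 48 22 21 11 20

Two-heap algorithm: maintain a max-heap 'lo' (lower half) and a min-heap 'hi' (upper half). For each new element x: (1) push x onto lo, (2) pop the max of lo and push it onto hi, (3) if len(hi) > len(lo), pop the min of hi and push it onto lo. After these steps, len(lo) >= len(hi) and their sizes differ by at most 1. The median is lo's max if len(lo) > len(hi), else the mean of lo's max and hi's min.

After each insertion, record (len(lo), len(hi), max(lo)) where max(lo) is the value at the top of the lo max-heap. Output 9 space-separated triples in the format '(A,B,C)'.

Step 1: insert 13 -> lo=[13] hi=[] -> (len(lo)=1, len(hi)=0, max(lo)=13)
Step 2: insert 42 -> lo=[13] hi=[42] -> (len(lo)=1, len(hi)=1, max(lo)=13)
Step 3: insert 47 -> lo=[13, 42] hi=[47] -> (len(lo)=2, len(hi)=1, max(lo)=42)
Step 4: insert 40 -> lo=[13, 40] hi=[42, 47] -> (len(lo)=2, len(hi)=2, max(lo)=40)
Step 5: insert 48 -> lo=[13, 40, 42] hi=[47, 48] -> (len(lo)=3, len(hi)=2, max(lo)=42)
Step 6: insert 22 -> lo=[13, 22, 40] hi=[42, 47, 48] -> (len(lo)=3, len(hi)=3, max(lo)=40)
Step 7: insert 21 -> lo=[13, 21, 22, 40] hi=[42, 47, 48] -> (len(lo)=4, len(hi)=3, max(lo)=40)
Step 8: insert 11 -> lo=[11, 13, 21, 22] hi=[40, 42, 47, 48] -> (len(lo)=4, len(hi)=4, max(lo)=22)
Step 9: insert 20 -> lo=[11, 13, 20, 21, 22] hi=[40, 42, 47, 48] -> (len(lo)=5, len(hi)=4, max(lo)=22)

Answer: (1,0,13) (1,1,13) (2,1,42) (2,2,40) (3,2,42) (3,3,40) (4,3,40) (4,4,22) (5,4,22)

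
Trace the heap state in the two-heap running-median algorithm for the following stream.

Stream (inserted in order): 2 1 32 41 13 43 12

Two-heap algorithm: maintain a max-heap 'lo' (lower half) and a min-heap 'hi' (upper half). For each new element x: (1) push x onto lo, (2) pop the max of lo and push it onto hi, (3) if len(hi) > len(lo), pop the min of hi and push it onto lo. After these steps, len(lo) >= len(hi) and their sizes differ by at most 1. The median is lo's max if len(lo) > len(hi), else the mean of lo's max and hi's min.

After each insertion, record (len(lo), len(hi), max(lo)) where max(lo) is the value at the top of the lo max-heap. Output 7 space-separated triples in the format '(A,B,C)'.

Answer: (1,0,2) (1,1,1) (2,1,2) (2,2,2) (3,2,13) (3,3,13) (4,3,13)

Derivation:
Step 1: insert 2 -> lo=[2] hi=[] -> (len(lo)=1, len(hi)=0, max(lo)=2)
Step 2: insert 1 -> lo=[1] hi=[2] -> (len(lo)=1, len(hi)=1, max(lo)=1)
Step 3: insert 32 -> lo=[1, 2] hi=[32] -> (len(lo)=2, len(hi)=1, max(lo)=2)
Step 4: insert 41 -> lo=[1, 2] hi=[32, 41] -> (len(lo)=2, len(hi)=2, max(lo)=2)
Step 5: insert 13 -> lo=[1, 2, 13] hi=[32, 41] -> (len(lo)=3, len(hi)=2, max(lo)=13)
Step 6: insert 43 -> lo=[1, 2, 13] hi=[32, 41, 43] -> (len(lo)=3, len(hi)=3, max(lo)=13)
Step 7: insert 12 -> lo=[1, 2, 12, 13] hi=[32, 41, 43] -> (len(lo)=4, len(hi)=3, max(lo)=13)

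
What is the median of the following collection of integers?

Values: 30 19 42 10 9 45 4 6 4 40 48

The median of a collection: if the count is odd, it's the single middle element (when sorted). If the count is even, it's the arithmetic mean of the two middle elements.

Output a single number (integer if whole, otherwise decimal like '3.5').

Step 1: insert 30 -> lo=[30] (size 1, max 30) hi=[] (size 0) -> median=30
Step 2: insert 19 -> lo=[19] (size 1, max 19) hi=[30] (size 1, min 30) -> median=24.5
Step 3: insert 42 -> lo=[19, 30] (size 2, max 30) hi=[42] (size 1, min 42) -> median=30
Step 4: insert 10 -> lo=[10, 19] (size 2, max 19) hi=[30, 42] (size 2, min 30) -> median=24.5
Step 5: insert 9 -> lo=[9, 10, 19] (size 3, max 19) hi=[30, 42] (size 2, min 30) -> median=19
Step 6: insert 45 -> lo=[9, 10, 19] (size 3, max 19) hi=[30, 42, 45] (size 3, min 30) -> median=24.5
Step 7: insert 4 -> lo=[4, 9, 10, 19] (size 4, max 19) hi=[30, 42, 45] (size 3, min 30) -> median=19
Step 8: insert 6 -> lo=[4, 6, 9, 10] (size 4, max 10) hi=[19, 30, 42, 45] (size 4, min 19) -> median=14.5
Step 9: insert 4 -> lo=[4, 4, 6, 9, 10] (size 5, max 10) hi=[19, 30, 42, 45] (size 4, min 19) -> median=10
Step 10: insert 40 -> lo=[4, 4, 6, 9, 10] (size 5, max 10) hi=[19, 30, 40, 42, 45] (size 5, min 19) -> median=14.5
Step 11: insert 48 -> lo=[4, 4, 6, 9, 10, 19] (size 6, max 19) hi=[30, 40, 42, 45, 48] (size 5, min 30) -> median=19

Answer: 19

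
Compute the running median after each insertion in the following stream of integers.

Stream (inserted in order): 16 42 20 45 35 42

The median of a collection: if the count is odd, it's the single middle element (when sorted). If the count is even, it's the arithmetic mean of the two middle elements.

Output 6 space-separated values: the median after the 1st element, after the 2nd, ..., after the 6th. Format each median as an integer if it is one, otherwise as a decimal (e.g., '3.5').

Answer: 16 29 20 31 35 38.5

Derivation:
Step 1: insert 16 -> lo=[16] (size 1, max 16) hi=[] (size 0) -> median=16
Step 2: insert 42 -> lo=[16] (size 1, max 16) hi=[42] (size 1, min 42) -> median=29
Step 3: insert 20 -> lo=[16, 20] (size 2, max 20) hi=[42] (size 1, min 42) -> median=20
Step 4: insert 45 -> lo=[16, 20] (size 2, max 20) hi=[42, 45] (size 2, min 42) -> median=31
Step 5: insert 35 -> lo=[16, 20, 35] (size 3, max 35) hi=[42, 45] (size 2, min 42) -> median=35
Step 6: insert 42 -> lo=[16, 20, 35] (size 3, max 35) hi=[42, 42, 45] (size 3, min 42) -> median=38.5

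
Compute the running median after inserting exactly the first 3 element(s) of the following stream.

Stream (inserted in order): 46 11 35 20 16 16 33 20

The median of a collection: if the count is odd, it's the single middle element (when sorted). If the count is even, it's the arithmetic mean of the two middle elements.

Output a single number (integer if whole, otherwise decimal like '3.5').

Answer: 35

Derivation:
Step 1: insert 46 -> lo=[46] (size 1, max 46) hi=[] (size 0) -> median=46
Step 2: insert 11 -> lo=[11] (size 1, max 11) hi=[46] (size 1, min 46) -> median=28.5
Step 3: insert 35 -> lo=[11, 35] (size 2, max 35) hi=[46] (size 1, min 46) -> median=35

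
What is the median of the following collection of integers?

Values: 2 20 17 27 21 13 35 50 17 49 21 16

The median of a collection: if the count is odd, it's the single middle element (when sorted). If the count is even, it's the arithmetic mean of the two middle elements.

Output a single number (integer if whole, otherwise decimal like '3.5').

Answer: 20.5

Derivation:
Step 1: insert 2 -> lo=[2] (size 1, max 2) hi=[] (size 0) -> median=2
Step 2: insert 20 -> lo=[2] (size 1, max 2) hi=[20] (size 1, min 20) -> median=11
Step 3: insert 17 -> lo=[2, 17] (size 2, max 17) hi=[20] (size 1, min 20) -> median=17
Step 4: insert 27 -> lo=[2, 17] (size 2, max 17) hi=[20, 27] (size 2, min 20) -> median=18.5
Step 5: insert 21 -> lo=[2, 17, 20] (size 3, max 20) hi=[21, 27] (size 2, min 21) -> median=20
Step 6: insert 13 -> lo=[2, 13, 17] (size 3, max 17) hi=[20, 21, 27] (size 3, min 20) -> median=18.5
Step 7: insert 35 -> lo=[2, 13, 17, 20] (size 4, max 20) hi=[21, 27, 35] (size 3, min 21) -> median=20
Step 8: insert 50 -> lo=[2, 13, 17, 20] (size 4, max 20) hi=[21, 27, 35, 50] (size 4, min 21) -> median=20.5
Step 9: insert 17 -> lo=[2, 13, 17, 17, 20] (size 5, max 20) hi=[21, 27, 35, 50] (size 4, min 21) -> median=20
Step 10: insert 49 -> lo=[2, 13, 17, 17, 20] (size 5, max 20) hi=[21, 27, 35, 49, 50] (size 5, min 21) -> median=20.5
Step 11: insert 21 -> lo=[2, 13, 17, 17, 20, 21] (size 6, max 21) hi=[21, 27, 35, 49, 50] (size 5, min 21) -> median=21
Step 12: insert 16 -> lo=[2, 13, 16, 17, 17, 20] (size 6, max 20) hi=[21, 21, 27, 35, 49, 50] (size 6, min 21) -> median=20.5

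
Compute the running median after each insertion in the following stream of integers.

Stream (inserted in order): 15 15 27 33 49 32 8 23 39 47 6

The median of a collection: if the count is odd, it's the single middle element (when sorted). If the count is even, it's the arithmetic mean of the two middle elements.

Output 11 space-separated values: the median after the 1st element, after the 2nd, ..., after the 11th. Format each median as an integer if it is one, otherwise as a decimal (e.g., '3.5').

Step 1: insert 15 -> lo=[15] (size 1, max 15) hi=[] (size 0) -> median=15
Step 2: insert 15 -> lo=[15] (size 1, max 15) hi=[15] (size 1, min 15) -> median=15
Step 3: insert 27 -> lo=[15, 15] (size 2, max 15) hi=[27] (size 1, min 27) -> median=15
Step 4: insert 33 -> lo=[15, 15] (size 2, max 15) hi=[27, 33] (size 2, min 27) -> median=21
Step 5: insert 49 -> lo=[15, 15, 27] (size 3, max 27) hi=[33, 49] (size 2, min 33) -> median=27
Step 6: insert 32 -> lo=[15, 15, 27] (size 3, max 27) hi=[32, 33, 49] (size 3, min 32) -> median=29.5
Step 7: insert 8 -> lo=[8, 15, 15, 27] (size 4, max 27) hi=[32, 33, 49] (size 3, min 32) -> median=27
Step 8: insert 23 -> lo=[8, 15, 15, 23] (size 4, max 23) hi=[27, 32, 33, 49] (size 4, min 27) -> median=25
Step 9: insert 39 -> lo=[8, 15, 15, 23, 27] (size 5, max 27) hi=[32, 33, 39, 49] (size 4, min 32) -> median=27
Step 10: insert 47 -> lo=[8, 15, 15, 23, 27] (size 5, max 27) hi=[32, 33, 39, 47, 49] (size 5, min 32) -> median=29.5
Step 11: insert 6 -> lo=[6, 8, 15, 15, 23, 27] (size 6, max 27) hi=[32, 33, 39, 47, 49] (size 5, min 32) -> median=27

Answer: 15 15 15 21 27 29.5 27 25 27 29.5 27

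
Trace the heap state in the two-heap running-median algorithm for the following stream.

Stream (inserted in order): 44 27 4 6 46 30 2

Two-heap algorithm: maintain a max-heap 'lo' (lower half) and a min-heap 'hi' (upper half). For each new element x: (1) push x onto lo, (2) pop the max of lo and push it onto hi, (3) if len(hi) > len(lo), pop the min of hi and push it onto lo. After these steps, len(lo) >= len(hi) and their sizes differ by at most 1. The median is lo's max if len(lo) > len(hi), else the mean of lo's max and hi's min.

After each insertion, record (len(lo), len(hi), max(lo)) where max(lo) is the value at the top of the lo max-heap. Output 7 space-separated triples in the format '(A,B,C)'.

Answer: (1,0,44) (1,1,27) (2,1,27) (2,2,6) (3,2,27) (3,3,27) (4,3,27)

Derivation:
Step 1: insert 44 -> lo=[44] hi=[] -> (len(lo)=1, len(hi)=0, max(lo)=44)
Step 2: insert 27 -> lo=[27] hi=[44] -> (len(lo)=1, len(hi)=1, max(lo)=27)
Step 3: insert 4 -> lo=[4, 27] hi=[44] -> (len(lo)=2, len(hi)=1, max(lo)=27)
Step 4: insert 6 -> lo=[4, 6] hi=[27, 44] -> (len(lo)=2, len(hi)=2, max(lo)=6)
Step 5: insert 46 -> lo=[4, 6, 27] hi=[44, 46] -> (len(lo)=3, len(hi)=2, max(lo)=27)
Step 6: insert 30 -> lo=[4, 6, 27] hi=[30, 44, 46] -> (len(lo)=3, len(hi)=3, max(lo)=27)
Step 7: insert 2 -> lo=[2, 4, 6, 27] hi=[30, 44, 46] -> (len(lo)=4, len(hi)=3, max(lo)=27)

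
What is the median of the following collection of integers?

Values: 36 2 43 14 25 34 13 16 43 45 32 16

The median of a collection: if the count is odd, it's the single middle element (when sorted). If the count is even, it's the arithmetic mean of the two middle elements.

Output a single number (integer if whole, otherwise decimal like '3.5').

Answer: 28.5

Derivation:
Step 1: insert 36 -> lo=[36] (size 1, max 36) hi=[] (size 0) -> median=36
Step 2: insert 2 -> lo=[2] (size 1, max 2) hi=[36] (size 1, min 36) -> median=19
Step 3: insert 43 -> lo=[2, 36] (size 2, max 36) hi=[43] (size 1, min 43) -> median=36
Step 4: insert 14 -> lo=[2, 14] (size 2, max 14) hi=[36, 43] (size 2, min 36) -> median=25
Step 5: insert 25 -> lo=[2, 14, 25] (size 3, max 25) hi=[36, 43] (size 2, min 36) -> median=25
Step 6: insert 34 -> lo=[2, 14, 25] (size 3, max 25) hi=[34, 36, 43] (size 3, min 34) -> median=29.5
Step 7: insert 13 -> lo=[2, 13, 14, 25] (size 4, max 25) hi=[34, 36, 43] (size 3, min 34) -> median=25
Step 8: insert 16 -> lo=[2, 13, 14, 16] (size 4, max 16) hi=[25, 34, 36, 43] (size 4, min 25) -> median=20.5
Step 9: insert 43 -> lo=[2, 13, 14, 16, 25] (size 5, max 25) hi=[34, 36, 43, 43] (size 4, min 34) -> median=25
Step 10: insert 45 -> lo=[2, 13, 14, 16, 25] (size 5, max 25) hi=[34, 36, 43, 43, 45] (size 5, min 34) -> median=29.5
Step 11: insert 32 -> lo=[2, 13, 14, 16, 25, 32] (size 6, max 32) hi=[34, 36, 43, 43, 45] (size 5, min 34) -> median=32
Step 12: insert 16 -> lo=[2, 13, 14, 16, 16, 25] (size 6, max 25) hi=[32, 34, 36, 43, 43, 45] (size 6, min 32) -> median=28.5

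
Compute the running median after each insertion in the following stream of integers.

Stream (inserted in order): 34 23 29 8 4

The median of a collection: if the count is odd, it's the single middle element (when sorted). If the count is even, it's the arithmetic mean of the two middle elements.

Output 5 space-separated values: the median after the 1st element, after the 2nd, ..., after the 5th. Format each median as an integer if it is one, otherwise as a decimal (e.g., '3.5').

Answer: 34 28.5 29 26 23

Derivation:
Step 1: insert 34 -> lo=[34] (size 1, max 34) hi=[] (size 0) -> median=34
Step 2: insert 23 -> lo=[23] (size 1, max 23) hi=[34] (size 1, min 34) -> median=28.5
Step 3: insert 29 -> lo=[23, 29] (size 2, max 29) hi=[34] (size 1, min 34) -> median=29
Step 4: insert 8 -> lo=[8, 23] (size 2, max 23) hi=[29, 34] (size 2, min 29) -> median=26
Step 5: insert 4 -> lo=[4, 8, 23] (size 3, max 23) hi=[29, 34] (size 2, min 29) -> median=23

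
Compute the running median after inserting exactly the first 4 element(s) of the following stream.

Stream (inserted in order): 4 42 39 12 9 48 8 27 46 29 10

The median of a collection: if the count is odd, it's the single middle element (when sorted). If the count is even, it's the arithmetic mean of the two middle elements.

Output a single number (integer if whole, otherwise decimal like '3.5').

Step 1: insert 4 -> lo=[4] (size 1, max 4) hi=[] (size 0) -> median=4
Step 2: insert 42 -> lo=[4] (size 1, max 4) hi=[42] (size 1, min 42) -> median=23
Step 3: insert 39 -> lo=[4, 39] (size 2, max 39) hi=[42] (size 1, min 42) -> median=39
Step 4: insert 12 -> lo=[4, 12] (size 2, max 12) hi=[39, 42] (size 2, min 39) -> median=25.5

Answer: 25.5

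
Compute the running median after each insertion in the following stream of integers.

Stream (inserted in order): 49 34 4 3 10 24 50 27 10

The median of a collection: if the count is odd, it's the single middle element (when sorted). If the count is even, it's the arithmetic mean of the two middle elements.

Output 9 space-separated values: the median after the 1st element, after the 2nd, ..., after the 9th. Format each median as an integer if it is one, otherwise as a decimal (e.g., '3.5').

Answer: 49 41.5 34 19 10 17 24 25.5 24

Derivation:
Step 1: insert 49 -> lo=[49] (size 1, max 49) hi=[] (size 0) -> median=49
Step 2: insert 34 -> lo=[34] (size 1, max 34) hi=[49] (size 1, min 49) -> median=41.5
Step 3: insert 4 -> lo=[4, 34] (size 2, max 34) hi=[49] (size 1, min 49) -> median=34
Step 4: insert 3 -> lo=[3, 4] (size 2, max 4) hi=[34, 49] (size 2, min 34) -> median=19
Step 5: insert 10 -> lo=[3, 4, 10] (size 3, max 10) hi=[34, 49] (size 2, min 34) -> median=10
Step 6: insert 24 -> lo=[3, 4, 10] (size 3, max 10) hi=[24, 34, 49] (size 3, min 24) -> median=17
Step 7: insert 50 -> lo=[3, 4, 10, 24] (size 4, max 24) hi=[34, 49, 50] (size 3, min 34) -> median=24
Step 8: insert 27 -> lo=[3, 4, 10, 24] (size 4, max 24) hi=[27, 34, 49, 50] (size 4, min 27) -> median=25.5
Step 9: insert 10 -> lo=[3, 4, 10, 10, 24] (size 5, max 24) hi=[27, 34, 49, 50] (size 4, min 27) -> median=24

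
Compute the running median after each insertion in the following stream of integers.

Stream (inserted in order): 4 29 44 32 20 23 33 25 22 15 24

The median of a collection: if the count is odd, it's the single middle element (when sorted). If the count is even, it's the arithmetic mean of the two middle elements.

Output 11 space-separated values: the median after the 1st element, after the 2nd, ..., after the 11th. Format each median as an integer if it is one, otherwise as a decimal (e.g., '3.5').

Step 1: insert 4 -> lo=[4] (size 1, max 4) hi=[] (size 0) -> median=4
Step 2: insert 29 -> lo=[4] (size 1, max 4) hi=[29] (size 1, min 29) -> median=16.5
Step 3: insert 44 -> lo=[4, 29] (size 2, max 29) hi=[44] (size 1, min 44) -> median=29
Step 4: insert 32 -> lo=[4, 29] (size 2, max 29) hi=[32, 44] (size 2, min 32) -> median=30.5
Step 5: insert 20 -> lo=[4, 20, 29] (size 3, max 29) hi=[32, 44] (size 2, min 32) -> median=29
Step 6: insert 23 -> lo=[4, 20, 23] (size 3, max 23) hi=[29, 32, 44] (size 3, min 29) -> median=26
Step 7: insert 33 -> lo=[4, 20, 23, 29] (size 4, max 29) hi=[32, 33, 44] (size 3, min 32) -> median=29
Step 8: insert 25 -> lo=[4, 20, 23, 25] (size 4, max 25) hi=[29, 32, 33, 44] (size 4, min 29) -> median=27
Step 9: insert 22 -> lo=[4, 20, 22, 23, 25] (size 5, max 25) hi=[29, 32, 33, 44] (size 4, min 29) -> median=25
Step 10: insert 15 -> lo=[4, 15, 20, 22, 23] (size 5, max 23) hi=[25, 29, 32, 33, 44] (size 5, min 25) -> median=24
Step 11: insert 24 -> lo=[4, 15, 20, 22, 23, 24] (size 6, max 24) hi=[25, 29, 32, 33, 44] (size 5, min 25) -> median=24

Answer: 4 16.5 29 30.5 29 26 29 27 25 24 24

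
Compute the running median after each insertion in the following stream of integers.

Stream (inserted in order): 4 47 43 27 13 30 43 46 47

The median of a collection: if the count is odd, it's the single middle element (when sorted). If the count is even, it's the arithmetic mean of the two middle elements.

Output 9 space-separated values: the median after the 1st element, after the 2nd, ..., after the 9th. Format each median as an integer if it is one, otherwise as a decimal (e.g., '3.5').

Step 1: insert 4 -> lo=[4] (size 1, max 4) hi=[] (size 0) -> median=4
Step 2: insert 47 -> lo=[4] (size 1, max 4) hi=[47] (size 1, min 47) -> median=25.5
Step 3: insert 43 -> lo=[4, 43] (size 2, max 43) hi=[47] (size 1, min 47) -> median=43
Step 4: insert 27 -> lo=[4, 27] (size 2, max 27) hi=[43, 47] (size 2, min 43) -> median=35
Step 5: insert 13 -> lo=[4, 13, 27] (size 3, max 27) hi=[43, 47] (size 2, min 43) -> median=27
Step 6: insert 30 -> lo=[4, 13, 27] (size 3, max 27) hi=[30, 43, 47] (size 3, min 30) -> median=28.5
Step 7: insert 43 -> lo=[4, 13, 27, 30] (size 4, max 30) hi=[43, 43, 47] (size 3, min 43) -> median=30
Step 8: insert 46 -> lo=[4, 13, 27, 30] (size 4, max 30) hi=[43, 43, 46, 47] (size 4, min 43) -> median=36.5
Step 9: insert 47 -> lo=[4, 13, 27, 30, 43] (size 5, max 43) hi=[43, 46, 47, 47] (size 4, min 43) -> median=43

Answer: 4 25.5 43 35 27 28.5 30 36.5 43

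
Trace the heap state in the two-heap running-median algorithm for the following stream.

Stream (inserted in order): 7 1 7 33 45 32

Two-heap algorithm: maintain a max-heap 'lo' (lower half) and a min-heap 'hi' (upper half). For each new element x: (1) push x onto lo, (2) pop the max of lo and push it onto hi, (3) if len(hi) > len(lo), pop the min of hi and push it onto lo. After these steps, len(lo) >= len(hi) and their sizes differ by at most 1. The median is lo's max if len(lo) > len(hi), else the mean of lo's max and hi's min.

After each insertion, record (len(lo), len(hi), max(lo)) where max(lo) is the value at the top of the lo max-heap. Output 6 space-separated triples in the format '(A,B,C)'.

Answer: (1,0,7) (1,1,1) (2,1,7) (2,2,7) (3,2,7) (3,3,7)

Derivation:
Step 1: insert 7 -> lo=[7] hi=[] -> (len(lo)=1, len(hi)=0, max(lo)=7)
Step 2: insert 1 -> lo=[1] hi=[7] -> (len(lo)=1, len(hi)=1, max(lo)=1)
Step 3: insert 7 -> lo=[1, 7] hi=[7] -> (len(lo)=2, len(hi)=1, max(lo)=7)
Step 4: insert 33 -> lo=[1, 7] hi=[7, 33] -> (len(lo)=2, len(hi)=2, max(lo)=7)
Step 5: insert 45 -> lo=[1, 7, 7] hi=[33, 45] -> (len(lo)=3, len(hi)=2, max(lo)=7)
Step 6: insert 32 -> lo=[1, 7, 7] hi=[32, 33, 45] -> (len(lo)=3, len(hi)=3, max(lo)=7)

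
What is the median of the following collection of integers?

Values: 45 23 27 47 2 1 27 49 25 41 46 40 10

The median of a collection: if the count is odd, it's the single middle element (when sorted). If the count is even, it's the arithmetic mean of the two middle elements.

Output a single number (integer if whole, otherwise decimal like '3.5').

Step 1: insert 45 -> lo=[45] (size 1, max 45) hi=[] (size 0) -> median=45
Step 2: insert 23 -> lo=[23] (size 1, max 23) hi=[45] (size 1, min 45) -> median=34
Step 3: insert 27 -> lo=[23, 27] (size 2, max 27) hi=[45] (size 1, min 45) -> median=27
Step 4: insert 47 -> lo=[23, 27] (size 2, max 27) hi=[45, 47] (size 2, min 45) -> median=36
Step 5: insert 2 -> lo=[2, 23, 27] (size 3, max 27) hi=[45, 47] (size 2, min 45) -> median=27
Step 6: insert 1 -> lo=[1, 2, 23] (size 3, max 23) hi=[27, 45, 47] (size 3, min 27) -> median=25
Step 7: insert 27 -> lo=[1, 2, 23, 27] (size 4, max 27) hi=[27, 45, 47] (size 3, min 27) -> median=27
Step 8: insert 49 -> lo=[1, 2, 23, 27] (size 4, max 27) hi=[27, 45, 47, 49] (size 4, min 27) -> median=27
Step 9: insert 25 -> lo=[1, 2, 23, 25, 27] (size 5, max 27) hi=[27, 45, 47, 49] (size 4, min 27) -> median=27
Step 10: insert 41 -> lo=[1, 2, 23, 25, 27] (size 5, max 27) hi=[27, 41, 45, 47, 49] (size 5, min 27) -> median=27
Step 11: insert 46 -> lo=[1, 2, 23, 25, 27, 27] (size 6, max 27) hi=[41, 45, 46, 47, 49] (size 5, min 41) -> median=27
Step 12: insert 40 -> lo=[1, 2, 23, 25, 27, 27] (size 6, max 27) hi=[40, 41, 45, 46, 47, 49] (size 6, min 40) -> median=33.5
Step 13: insert 10 -> lo=[1, 2, 10, 23, 25, 27, 27] (size 7, max 27) hi=[40, 41, 45, 46, 47, 49] (size 6, min 40) -> median=27

Answer: 27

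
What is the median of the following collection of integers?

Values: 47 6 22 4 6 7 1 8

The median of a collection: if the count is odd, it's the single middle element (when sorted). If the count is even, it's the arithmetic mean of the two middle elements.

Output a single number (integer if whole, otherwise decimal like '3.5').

Answer: 6.5

Derivation:
Step 1: insert 47 -> lo=[47] (size 1, max 47) hi=[] (size 0) -> median=47
Step 2: insert 6 -> lo=[6] (size 1, max 6) hi=[47] (size 1, min 47) -> median=26.5
Step 3: insert 22 -> lo=[6, 22] (size 2, max 22) hi=[47] (size 1, min 47) -> median=22
Step 4: insert 4 -> lo=[4, 6] (size 2, max 6) hi=[22, 47] (size 2, min 22) -> median=14
Step 5: insert 6 -> lo=[4, 6, 6] (size 3, max 6) hi=[22, 47] (size 2, min 22) -> median=6
Step 6: insert 7 -> lo=[4, 6, 6] (size 3, max 6) hi=[7, 22, 47] (size 3, min 7) -> median=6.5
Step 7: insert 1 -> lo=[1, 4, 6, 6] (size 4, max 6) hi=[7, 22, 47] (size 3, min 7) -> median=6
Step 8: insert 8 -> lo=[1, 4, 6, 6] (size 4, max 6) hi=[7, 8, 22, 47] (size 4, min 7) -> median=6.5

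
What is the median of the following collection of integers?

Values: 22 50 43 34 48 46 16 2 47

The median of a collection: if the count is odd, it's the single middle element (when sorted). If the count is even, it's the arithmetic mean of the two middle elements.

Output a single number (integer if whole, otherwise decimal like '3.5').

Step 1: insert 22 -> lo=[22] (size 1, max 22) hi=[] (size 0) -> median=22
Step 2: insert 50 -> lo=[22] (size 1, max 22) hi=[50] (size 1, min 50) -> median=36
Step 3: insert 43 -> lo=[22, 43] (size 2, max 43) hi=[50] (size 1, min 50) -> median=43
Step 4: insert 34 -> lo=[22, 34] (size 2, max 34) hi=[43, 50] (size 2, min 43) -> median=38.5
Step 5: insert 48 -> lo=[22, 34, 43] (size 3, max 43) hi=[48, 50] (size 2, min 48) -> median=43
Step 6: insert 46 -> lo=[22, 34, 43] (size 3, max 43) hi=[46, 48, 50] (size 3, min 46) -> median=44.5
Step 7: insert 16 -> lo=[16, 22, 34, 43] (size 4, max 43) hi=[46, 48, 50] (size 3, min 46) -> median=43
Step 8: insert 2 -> lo=[2, 16, 22, 34] (size 4, max 34) hi=[43, 46, 48, 50] (size 4, min 43) -> median=38.5
Step 9: insert 47 -> lo=[2, 16, 22, 34, 43] (size 5, max 43) hi=[46, 47, 48, 50] (size 4, min 46) -> median=43

Answer: 43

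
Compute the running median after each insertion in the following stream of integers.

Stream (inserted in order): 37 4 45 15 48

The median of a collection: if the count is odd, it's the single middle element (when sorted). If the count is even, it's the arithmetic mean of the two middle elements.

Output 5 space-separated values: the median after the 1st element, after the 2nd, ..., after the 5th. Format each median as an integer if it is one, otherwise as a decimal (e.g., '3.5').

Step 1: insert 37 -> lo=[37] (size 1, max 37) hi=[] (size 0) -> median=37
Step 2: insert 4 -> lo=[4] (size 1, max 4) hi=[37] (size 1, min 37) -> median=20.5
Step 3: insert 45 -> lo=[4, 37] (size 2, max 37) hi=[45] (size 1, min 45) -> median=37
Step 4: insert 15 -> lo=[4, 15] (size 2, max 15) hi=[37, 45] (size 2, min 37) -> median=26
Step 5: insert 48 -> lo=[4, 15, 37] (size 3, max 37) hi=[45, 48] (size 2, min 45) -> median=37

Answer: 37 20.5 37 26 37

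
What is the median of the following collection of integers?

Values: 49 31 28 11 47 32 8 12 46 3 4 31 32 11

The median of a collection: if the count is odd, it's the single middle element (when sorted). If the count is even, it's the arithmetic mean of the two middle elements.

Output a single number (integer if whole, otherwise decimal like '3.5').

Step 1: insert 49 -> lo=[49] (size 1, max 49) hi=[] (size 0) -> median=49
Step 2: insert 31 -> lo=[31] (size 1, max 31) hi=[49] (size 1, min 49) -> median=40
Step 3: insert 28 -> lo=[28, 31] (size 2, max 31) hi=[49] (size 1, min 49) -> median=31
Step 4: insert 11 -> lo=[11, 28] (size 2, max 28) hi=[31, 49] (size 2, min 31) -> median=29.5
Step 5: insert 47 -> lo=[11, 28, 31] (size 3, max 31) hi=[47, 49] (size 2, min 47) -> median=31
Step 6: insert 32 -> lo=[11, 28, 31] (size 3, max 31) hi=[32, 47, 49] (size 3, min 32) -> median=31.5
Step 7: insert 8 -> lo=[8, 11, 28, 31] (size 4, max 31) hi=[32, 47, 49] (size 3, min 32) -> median=31
Step 8: insert 12 -> lo=[8, 11, 12, 28] (size 4, max 28) hi=[31, 32, 47, 49] (size 4, min 31) -> median=29.5
Step 9: insert 46 -> lo=[8, 11, 12, 28, 31] (size 5, max 31) hi=[32, 46, 47, 49] (size 4, min 32) -> median=31
Step 10: insert 3 -> lo=[3, 8, 11, 12, 28] (size 5, max 28) hi=[31, 32, 46, 47, 49] (size 5, min 31) -> median=29.5
Step 11: insert 4 -> lo=[3, 4, 8, 11, 12, 28] (size 6, max 28) hi=[31, 32, 46, 47, 49] (size 5, min 31) -> median=28
Step 12: insert 31 -> lo=[3, 4, 8, 11, 12, 28] (size 6, max 28) hi=[31, 31, 32, 46, 47, 49] (size 6, min 31) -> median=29.5
Step 13: insert 32 -> lo=[3, 4, 8, 11, 12, 28, 31] (size 7, max 31) hi=[31, 32, 32, 46, 47, 49] (size 6, min 31) -> median=31
Step 14: insert 11 -> lo=[3, 4, 8, 11, 11, 12, 28] (size 7, max 28) hi=[31, 31, 32, 32, 46, 47, 49] (size 7, min 31) -> median=29.5

Answer: 29.5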